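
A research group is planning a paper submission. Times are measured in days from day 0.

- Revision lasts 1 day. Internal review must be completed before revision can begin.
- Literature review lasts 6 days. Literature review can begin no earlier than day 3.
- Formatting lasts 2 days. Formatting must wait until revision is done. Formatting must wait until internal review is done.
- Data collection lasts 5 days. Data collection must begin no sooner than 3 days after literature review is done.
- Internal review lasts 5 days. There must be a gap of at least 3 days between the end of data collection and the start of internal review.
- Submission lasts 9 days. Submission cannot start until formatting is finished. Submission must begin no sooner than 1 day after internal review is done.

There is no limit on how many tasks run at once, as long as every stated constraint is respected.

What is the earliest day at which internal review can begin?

After its own release at day 3, literature review can start at day 3 and finishes at day 9.
Data collection cannot begin until literature review (finishes day 9, plus 3-day gap → day 12). It runs from day 12 to 12 + 5 = day 17.
Internal review waits on data collection (finishes day 17, plus 3-day gap → day 20), so the earliest it can start is day 20.

20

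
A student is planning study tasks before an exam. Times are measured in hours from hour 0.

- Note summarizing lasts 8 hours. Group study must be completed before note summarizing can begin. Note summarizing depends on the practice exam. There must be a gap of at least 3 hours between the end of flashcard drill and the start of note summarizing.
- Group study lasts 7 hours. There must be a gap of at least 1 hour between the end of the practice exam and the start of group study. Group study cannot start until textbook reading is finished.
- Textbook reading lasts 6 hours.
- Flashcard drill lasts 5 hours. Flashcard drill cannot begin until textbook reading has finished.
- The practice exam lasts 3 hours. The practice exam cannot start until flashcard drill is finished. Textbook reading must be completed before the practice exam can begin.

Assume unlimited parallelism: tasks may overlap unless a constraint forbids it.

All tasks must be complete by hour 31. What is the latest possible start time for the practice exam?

12

To finish by hour 31, note summarizing (duration 8) must start no later than hour 23.
Group study must finish before note summarizing (must start by hour 23). With a 7-hour duration, group study must start by 23 − 7 = hour 16.
The practice exam has several dependents: group study (must start by hour 16, minus 1-hour gap → hour 15); note summarizing (must start by hour 23). The earliest of those limits is hour 15, so the practice exam must start by 15 − 3 = hour 12.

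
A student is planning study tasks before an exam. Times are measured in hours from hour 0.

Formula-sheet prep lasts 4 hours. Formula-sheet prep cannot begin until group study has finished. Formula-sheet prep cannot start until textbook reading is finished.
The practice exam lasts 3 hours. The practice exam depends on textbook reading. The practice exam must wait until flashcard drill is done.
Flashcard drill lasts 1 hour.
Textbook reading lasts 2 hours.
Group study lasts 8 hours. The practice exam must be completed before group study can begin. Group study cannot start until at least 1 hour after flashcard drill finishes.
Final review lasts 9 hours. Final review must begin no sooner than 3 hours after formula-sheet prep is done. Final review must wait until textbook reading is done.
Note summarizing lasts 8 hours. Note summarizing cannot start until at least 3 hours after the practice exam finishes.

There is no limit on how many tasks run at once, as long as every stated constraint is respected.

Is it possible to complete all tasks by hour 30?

Yes

Flashcard drill has no prerequisites, so it starts at hour 0 and finishes at hour 1.
Textbook reading can start immediately at hour 0; it finishes at hour 2.
The practice exam has to wait for textbook reading (finishes hour 2); flashcard drill (finishes hour 1). The latest of these is hour 2, so the practice exam runs hour 2 to 2 + 3 = hour 5.
After the practice exam (finishes hour 5, plus 3-hour gap → hour 8), note summarizing can start at hour 8 and finishes at hour 16.
Group study has to wait for the practice exam (finishes hour 5); flashcard drill (finishes hour 1, plus 1-hour gap → hour 2). The latest of these is hour 5, so group study runs hour 5 to 5 + 8 = hour 13.
Formula-sheet prep has to wait for group study (finishes hour 13); textbook reading (finishes hour 2). The latest of these is hour 13, so formula-sheet prep runs hour 13 to 13 + 4 = hour 17.
Final review needs all of formula-sheet prep (finishes hour 17, plus 3-hour gap → hour 20); textbook reading (finishes hour 2). That puts its earliest start at hour 20; it finishes at 20 + 9 = hour 29.
Every task is finished by hour 29, which is no later than the deadline of 30, so the schedule is feasible.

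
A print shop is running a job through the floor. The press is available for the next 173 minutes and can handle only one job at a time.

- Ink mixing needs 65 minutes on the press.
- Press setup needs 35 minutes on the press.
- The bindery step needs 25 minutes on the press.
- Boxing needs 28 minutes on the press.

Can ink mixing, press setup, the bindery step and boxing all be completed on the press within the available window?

Running back to back, the jobs need 65 + 35 + 25 + 28 = 153 minutes on the press.
Since 153 ≤ 173, they fit within the window.

Yes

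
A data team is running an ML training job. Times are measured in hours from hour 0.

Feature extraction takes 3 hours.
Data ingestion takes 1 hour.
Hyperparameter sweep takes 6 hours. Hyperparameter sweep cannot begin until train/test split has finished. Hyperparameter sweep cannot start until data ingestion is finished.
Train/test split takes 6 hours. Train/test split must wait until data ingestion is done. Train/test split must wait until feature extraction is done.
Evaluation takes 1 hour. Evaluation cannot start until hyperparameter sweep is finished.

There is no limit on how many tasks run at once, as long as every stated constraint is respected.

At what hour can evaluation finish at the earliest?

16

Feature extraction can start immediately at hour 0; it finishes at hour 3.
Nothing blocks data ingestion, so it runs from hour 0 to hour 1.
Train/test split has to wait for data ingestion (finishes hour 1); feature extraction (finishes hour 3). The latest of these is hour 3, so train/test split runs hour 3 to 3 + 6 = hour 9.
Hyperparameter sweep needs all of train/test split (finishes hour 9); data ingestion (finishes hour 1). That puts its earliest start at hour 9; it finishes at 9 + 6 = hour 15.
After hyperparameter sweep (finishes hour 15), evaluation can start at hour 15 and finishes at hour 16.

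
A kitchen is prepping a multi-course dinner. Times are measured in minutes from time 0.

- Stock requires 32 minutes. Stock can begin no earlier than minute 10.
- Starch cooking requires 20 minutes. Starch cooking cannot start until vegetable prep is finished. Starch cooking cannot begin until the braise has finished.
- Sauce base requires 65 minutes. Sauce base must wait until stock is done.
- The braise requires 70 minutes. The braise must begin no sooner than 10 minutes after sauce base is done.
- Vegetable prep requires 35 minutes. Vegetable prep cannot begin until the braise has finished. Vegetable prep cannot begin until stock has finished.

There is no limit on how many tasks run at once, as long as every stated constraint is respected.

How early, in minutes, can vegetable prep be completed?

Stock waits on its own release at minute 10, so it starts at minute 10 and finishes at 10 + 32 = minute 42.
After stock (finishes minute 42), sauce base can start at minute 42 and finishes at minute 107.
After sauce base (finishes minute 107, plus 10-minute gap → minute 117), the braise can start at minute 117 and finishes at minute 187.
Vegetable prep has to wait for the braise (finishes minute 187); stock (finishes minute 42). The latest of these is minute 187, so vegetable prep runs minute 187 to 187 + 35 = minute 222.

222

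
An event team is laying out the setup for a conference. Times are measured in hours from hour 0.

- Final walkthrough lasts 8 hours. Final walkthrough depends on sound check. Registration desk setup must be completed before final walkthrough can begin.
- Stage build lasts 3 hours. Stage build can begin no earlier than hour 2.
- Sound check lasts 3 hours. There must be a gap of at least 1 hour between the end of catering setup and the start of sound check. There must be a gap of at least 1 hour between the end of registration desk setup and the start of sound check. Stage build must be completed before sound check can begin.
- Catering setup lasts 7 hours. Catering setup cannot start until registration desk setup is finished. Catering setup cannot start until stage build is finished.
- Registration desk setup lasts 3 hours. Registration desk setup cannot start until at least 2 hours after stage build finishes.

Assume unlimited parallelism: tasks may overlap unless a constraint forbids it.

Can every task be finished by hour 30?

Yes

Stage build waits on its own release at hour 2, so it starts at hour 2 and finishes at 2 + 3 = hour 5.
Registration desk setup waits on stage build (finishes hour 5, plus 2-hour gap → hour 7), so it starts at hour 7 and finishes at 7 + 3 = hour 10.
Catering setup needs all of registration desk setup (finishes hour 10); stage build (finishes hour 5). That puts its earliest start at hour 10; it finishes at 10 + 7 = hour 17.
Sound check cannot start until catering setup (finishes hour 17, plus 1-hour gap → hour 18); registration desk setup (finishes hour 10, plus 1-hour gap → hour 11); stage build (finishes hour 5). The controlling bound is hour 18, so sound check finishes at 18 + 3 = hour 21.
Final walkthrough has to wait for sound check (finishes hour 21); registration desk setup (finishes hour 10). The latest of these is hour 21, so final walkthrough runs hour 21 to 21 + 8 = hour 29.
Every task is finished by hour 29, which is no later than the deadline of 30, so the schedule is feasible.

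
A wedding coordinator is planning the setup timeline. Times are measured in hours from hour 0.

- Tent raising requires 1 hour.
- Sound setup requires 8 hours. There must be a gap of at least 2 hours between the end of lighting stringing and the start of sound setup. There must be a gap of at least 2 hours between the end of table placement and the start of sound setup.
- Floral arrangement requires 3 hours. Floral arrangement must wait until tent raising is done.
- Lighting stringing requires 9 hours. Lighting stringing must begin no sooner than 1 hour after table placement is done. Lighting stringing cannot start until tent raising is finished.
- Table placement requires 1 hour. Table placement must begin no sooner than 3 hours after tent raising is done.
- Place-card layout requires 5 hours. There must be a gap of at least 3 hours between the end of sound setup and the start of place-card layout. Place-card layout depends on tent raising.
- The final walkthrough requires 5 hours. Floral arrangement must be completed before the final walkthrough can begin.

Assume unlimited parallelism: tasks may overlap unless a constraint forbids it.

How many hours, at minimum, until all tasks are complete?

33

Tent raising can start immediately at hour 0; it finishes at hour 1.
Floral arrangement cannot begin until tent raising (finishes hour 1). It runs from hour 1 to 1 + 3 = hour 4.
The final walkthrough waits on floral arrangement (finishes hour 4), so it starts at hour 4 and finishes at 4 + 5 = hour 9.
Table placement waits on tent raising (finishes hour 1, plus 3-hour gap → hour 4), so it starts at hour 4 and finishes at 4 + 1 = hour 5.
Lighting stringing cannot start until table placement (finishes hour 5, plus 1-hour gap → hour 6); tent raising (finishes hour 1). The controlling bound is hour 6, so lighting stringing finishes at 6 + 9 = hour 15.
Sound setup has to wait for lighting stringing (finishes hour 15, plus 2-hour gap → hour 17); table placement (finishes hour 5, plus 2-hour gap → hour 7). The latest of these is hour 17, so sound setup runs hour 17 to 17 + 8 = hour 25.
Place-card layout needs all of sound setup (finishes hour 25, plus 3-hour gap → hour 28); tent raising (finishes hour 1). That puts its earliest start at hour 28; it finishes at 28 + 5 = hour 33.
All tasks are finished once the last one completes. Finish times: Tent raising at 1, Table placement at 5, Floral arrangement at 4, Lighting stringing at 15, Sound setup at 25, Place-card layout at 33, The final walkthrough at 9. The latest is hour 33.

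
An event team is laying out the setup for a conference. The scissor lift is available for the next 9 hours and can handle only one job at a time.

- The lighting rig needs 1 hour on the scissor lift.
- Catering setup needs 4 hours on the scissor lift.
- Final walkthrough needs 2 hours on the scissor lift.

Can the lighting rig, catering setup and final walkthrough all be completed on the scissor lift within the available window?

Running back to back, the jobs need 1 + 4 + 2 = 7 hours on the scissor lift.
Since 7 ≤ 9, they fit within the window.

Yes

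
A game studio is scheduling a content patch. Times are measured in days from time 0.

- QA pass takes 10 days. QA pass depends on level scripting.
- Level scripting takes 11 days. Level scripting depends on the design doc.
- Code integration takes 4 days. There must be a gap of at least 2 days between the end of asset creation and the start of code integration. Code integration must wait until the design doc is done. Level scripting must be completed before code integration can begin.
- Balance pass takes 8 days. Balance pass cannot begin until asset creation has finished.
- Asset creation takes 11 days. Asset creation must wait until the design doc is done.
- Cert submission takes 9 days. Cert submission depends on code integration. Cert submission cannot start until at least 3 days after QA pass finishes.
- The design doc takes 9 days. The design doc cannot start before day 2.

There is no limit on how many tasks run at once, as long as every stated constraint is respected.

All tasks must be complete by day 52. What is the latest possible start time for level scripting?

To finish by day 52, cert submission (duration 9) must start no later than day 43.
Code integration has to be done before cert submission (must start by day 43). That means finishing by day 43, i.e. starting by 43 − 4 = day 39.
QA pass has to be done before cert submission (must start by day 43, minus 3-day gap → day 40). That means finishing by day 40, i.e. starting by 40 − 10 = day 30.
For level scripting: code integration (must start by day 39); QA pass (must start by day 30). The most restrictive is day 30; with an 11-day duration, level scripting must start by day 19.

19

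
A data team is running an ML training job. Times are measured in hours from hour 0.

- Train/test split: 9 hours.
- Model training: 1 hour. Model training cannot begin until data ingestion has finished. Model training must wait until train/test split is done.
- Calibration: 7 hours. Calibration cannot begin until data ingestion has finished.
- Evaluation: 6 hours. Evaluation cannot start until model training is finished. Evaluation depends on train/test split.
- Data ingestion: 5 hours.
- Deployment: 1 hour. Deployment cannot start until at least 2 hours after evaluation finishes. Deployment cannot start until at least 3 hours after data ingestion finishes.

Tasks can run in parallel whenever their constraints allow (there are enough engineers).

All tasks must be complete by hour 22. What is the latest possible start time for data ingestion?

7

Nothing follows deployment; the deadline of hour 22 is its only limit. It must start by 22 − 1 = hour 21.
Evaluation has to be done before deployment (must start by hour 21, minus 2-hour gap → hour 19). That means finishing by hour 19, i.e. starting by 19 − 6 = hour 13.
Model training must finish before evaluation (must start by hour 13). With a 1-hour duration, model training must start by 13 − 1 = hour 12.
To finish by hour 22, calibration (duration 7) must start no later than hour 15.
For data ingestion: model training (must start by hour 12); calibration (must start by hour 15); deployment (must start by hour 21, minus 3-hour gap → hour 18). The most restrictive is hour 12; with a 5-hour duration, data ingestion must start by hour 7.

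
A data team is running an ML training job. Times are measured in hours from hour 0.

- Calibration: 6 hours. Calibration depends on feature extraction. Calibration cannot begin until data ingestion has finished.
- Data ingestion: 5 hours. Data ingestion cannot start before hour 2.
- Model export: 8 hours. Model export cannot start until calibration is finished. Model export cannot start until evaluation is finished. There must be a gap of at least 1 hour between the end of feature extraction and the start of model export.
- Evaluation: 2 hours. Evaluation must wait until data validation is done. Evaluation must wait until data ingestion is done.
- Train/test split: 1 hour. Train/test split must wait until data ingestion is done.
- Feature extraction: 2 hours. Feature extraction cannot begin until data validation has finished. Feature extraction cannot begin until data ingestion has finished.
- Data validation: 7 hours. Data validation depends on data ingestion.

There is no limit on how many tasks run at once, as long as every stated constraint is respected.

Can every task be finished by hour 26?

No

Data ingestion cannot begin until its own release at hour 2. It runs from hour 2 to 2 + 5 = hour 7.
Train/test split waits on data ingestion (finishes hour 7), so it starts at hour 7 and finishes at 7 + 1 = hour 8.
Data validation waits on data ingestion (finishes hour 7), so it starts at hour 7 and finishes at 7 + 7 = hour 14.
Evaluation needs all of data validation (finishes hour 14); data ingestion (finishes hour 7). That puts its earliest start at hour 14; it finishes at 14 + 2 = hour 16.
Feature extraction has to wait for data validation (finishes hour 14); data ingestion (finishes hour 7). The latest of these is hour 14, so feature extraction runs hour 14 to 14 + 2 = hour 16.
Calibration has to wait for feature extraction (finishes hour 16); data ingestion (finishes hour 7). The latest of these is hour 16, so calibration runs hour 16 to 16 + 6 = hour 22.
Model export has to wait for calibration (finishes hour 22); evaluation (finishes hour 16); feature extraction (finishes hour 16, plus 1-hour gap → hour 17). The latest of these is hour 22, so model export runs hour 22 to 22 + 8 = hour 30.
The earliest everything can be done is hour 30, which is after the deadline of 26, so it is not possible.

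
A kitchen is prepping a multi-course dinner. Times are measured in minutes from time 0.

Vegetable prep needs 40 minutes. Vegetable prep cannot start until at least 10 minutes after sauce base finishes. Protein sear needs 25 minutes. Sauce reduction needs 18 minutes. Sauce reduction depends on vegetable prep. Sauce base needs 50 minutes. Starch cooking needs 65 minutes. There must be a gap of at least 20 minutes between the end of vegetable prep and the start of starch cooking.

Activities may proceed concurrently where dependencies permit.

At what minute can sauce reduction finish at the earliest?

Nothing blocks sauce base, so it runs from minute 0 to minute 50.
Vegetable prep waits on sauce base (finishes minute 50, plus 10-minute gap → minute 60), so it starts at minute 60 and finishes at 60 + 40 = minute 100.
Sauce reduction cannot begin until vegetable prep (finishes minute 100). It runs from minute 100 to 100 + 18 = minute 118.

118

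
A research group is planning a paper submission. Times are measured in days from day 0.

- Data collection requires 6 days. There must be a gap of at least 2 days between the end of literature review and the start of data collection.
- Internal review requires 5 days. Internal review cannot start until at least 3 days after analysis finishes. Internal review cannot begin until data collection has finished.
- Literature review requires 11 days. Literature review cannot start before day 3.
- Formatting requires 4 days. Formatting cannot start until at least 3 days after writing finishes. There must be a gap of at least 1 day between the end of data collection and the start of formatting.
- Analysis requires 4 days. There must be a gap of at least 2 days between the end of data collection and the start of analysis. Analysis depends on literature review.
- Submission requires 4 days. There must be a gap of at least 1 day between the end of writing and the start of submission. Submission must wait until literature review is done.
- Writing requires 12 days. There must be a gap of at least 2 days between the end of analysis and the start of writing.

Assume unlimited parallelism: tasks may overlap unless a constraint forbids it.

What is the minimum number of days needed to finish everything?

After its own release at day 3, literature review can start at day 3 and finishes at day 14.
Data collection cannot begin until literature review (finishes day 14, plus 2-day gap → day 16). It runs from day 16 to 16 + 6 = day 22.
For analysis: data collection (finishes day 22, plus 2-day gap → day 24); literature review (finishes day 14). Taking the maximum gives a start of day 24, and it finishes at 24 + 4 = day 28.
Internal review has to wait for analysis (finishes day 28, plus 3-day gap → day 31); data collection (finishes day 22). The latest of these is day 31, so internal review runs day 31 to 31 + 5 = day 36.
Writing waits on analysis (finishes day 28, plus 2-day gap → day 30), so it starts at day 30 and finishes at 30 + 12 = day 42.
For submission: writing (finishes day 42, plus 1-day gap → day 43); literature review (finishes day 14). Taking the maximum gives a start of day 43, and it finishes at 43 + 4 = day 47.
Formatting has to wait for writing (finishes day 42, plus 3-day gap → day 45); data collection (finishes day 22, plus 1-day gap → day 23). The latest of these is day 45, so formatting runs day 45 to 45 + 4 = day 49.
All tasks are finished once the last one completes. Finish times: Literature review at 14, Data collection at 22, Analysis at 28, Writing at 42, Internal review at 36, Formatting at 49, Submission at 47. The latest is day 49.

49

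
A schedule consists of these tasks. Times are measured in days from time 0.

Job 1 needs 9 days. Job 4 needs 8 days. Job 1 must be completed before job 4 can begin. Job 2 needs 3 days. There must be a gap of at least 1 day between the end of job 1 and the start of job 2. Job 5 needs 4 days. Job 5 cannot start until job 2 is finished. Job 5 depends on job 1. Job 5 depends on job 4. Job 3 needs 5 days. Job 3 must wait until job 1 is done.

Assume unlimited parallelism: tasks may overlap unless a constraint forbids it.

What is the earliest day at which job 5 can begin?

17

Job 1 can start immediately at day 0; it finishes at day 9.
After job 1 (finishes day 9), job 4 can start at day 9 and finishes at day 17.
Job 2 waits on job 1 (finishes day 9, plus 1-day gap → day 10), so it starts at day 10 and finishes at 10 + 3 = day 13.
Job 5 waits on job 2 (finishes day 13); job 1 (finishes day 9); job 4 (finishes day 17). The latest of these is day 17, which is the earliest job 5 can start.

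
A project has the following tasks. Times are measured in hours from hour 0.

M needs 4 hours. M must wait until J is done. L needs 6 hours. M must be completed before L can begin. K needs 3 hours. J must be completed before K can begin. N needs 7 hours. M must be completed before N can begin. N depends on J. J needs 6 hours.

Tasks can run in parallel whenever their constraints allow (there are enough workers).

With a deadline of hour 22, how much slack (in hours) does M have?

5

J can start immediately at hour 0; it finishes at hour 6.
M waits on J (finishes hour 6), so it starts at hour 6 and finishes at 6 + 4 = hour 10.

Working backward from the deadline:
To finish by hour 22, L (duration 6) must start no later than hour 16.
Nothing follows N; the deadline of hour 22 is its only limit. It must start by 22 − 7 = hour 15.
For M: L (must start by hour 16); N (must start by hour 15). The most restrictive is hour 15; with a 4-hour duration, M must start by hour 11.
So M can start as early as hour 6 and as late as hour 11, giving 11 − 6 = 5 hours of slack.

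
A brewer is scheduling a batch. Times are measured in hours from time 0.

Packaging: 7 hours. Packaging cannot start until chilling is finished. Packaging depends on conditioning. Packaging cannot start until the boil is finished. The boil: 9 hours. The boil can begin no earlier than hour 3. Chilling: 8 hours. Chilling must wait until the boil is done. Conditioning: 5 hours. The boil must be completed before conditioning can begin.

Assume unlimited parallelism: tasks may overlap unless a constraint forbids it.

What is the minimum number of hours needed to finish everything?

The boil cannot begin until its own release at hour 3. It runs from hour 3 to 3 + 9 = hour 12.
After the boil (finishes hour 12), conditioning can start at hour 12 and finishes at hour 17.
Chilling waits on the boil (finishes hour 12), so it starts at hour 12 and finishes at 12 + 8 = hour 20.
Packaging has to wait for chilling (finishes hour 20); conditioning (finishes hour 17); the boil (finishes hour 12). The latest of these is hour 20, so packaging runs hour 20 to 20 + 7 = hour 27.
All tasks are finished once the last one completes. Finish times: The boil at 12, Chilling at 20, Conditioning at 17, Packaging at 27. The latest is hour 27.

27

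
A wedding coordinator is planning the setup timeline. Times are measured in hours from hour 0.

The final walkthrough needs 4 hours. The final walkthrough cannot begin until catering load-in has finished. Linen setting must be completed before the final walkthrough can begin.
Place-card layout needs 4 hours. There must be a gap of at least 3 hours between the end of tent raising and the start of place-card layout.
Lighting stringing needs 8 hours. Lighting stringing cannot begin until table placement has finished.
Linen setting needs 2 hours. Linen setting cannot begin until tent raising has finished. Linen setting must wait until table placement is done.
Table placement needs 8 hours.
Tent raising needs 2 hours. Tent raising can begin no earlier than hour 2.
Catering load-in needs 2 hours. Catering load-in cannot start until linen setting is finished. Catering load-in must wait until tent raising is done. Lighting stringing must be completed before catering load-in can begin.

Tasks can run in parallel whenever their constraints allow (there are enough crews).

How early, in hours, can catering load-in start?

Table placement can start immediately at hour 0; it finishes at hour 8.
After table placement (finishes hour 8), lighting stringing can start at hour 8 and finishes at hour 16.
Tent raising waits on its own release at hour 2, so it starts at hour 2 and finishes at 2 + 2 = hour 4.
Linen setting cannot start until tent raising (finishes hour 4); table placement (finishes hour 8). The controlling bound is hour 8, so linen setting finishes at 8 + 2 = hour 10.
Catering load-in waits on linen setting (finishes hour 10); tent raising (finishes hour 4); lighting stringing (finishes hour 16). The latest of these is hour 16, which is the earliest catering load-in can start.

16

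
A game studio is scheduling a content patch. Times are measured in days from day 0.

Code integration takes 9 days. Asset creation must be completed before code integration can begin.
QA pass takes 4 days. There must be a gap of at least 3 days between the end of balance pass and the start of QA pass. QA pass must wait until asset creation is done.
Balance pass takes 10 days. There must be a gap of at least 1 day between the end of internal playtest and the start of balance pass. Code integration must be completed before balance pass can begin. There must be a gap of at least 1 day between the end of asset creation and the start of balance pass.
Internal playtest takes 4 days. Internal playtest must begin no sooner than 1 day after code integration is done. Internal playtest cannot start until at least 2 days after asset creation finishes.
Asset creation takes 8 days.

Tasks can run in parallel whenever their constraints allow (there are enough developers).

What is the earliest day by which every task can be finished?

Asset creation has no prerequisites, so it starts at day 0 and finishes at day 8.
After asset creation (finishes day 8), code integration can start at day 8 and finishes at day 17.
Internal playtest has to wait for code integration (finishes day 17, plus 1-day gap → day 18); asset creation (finishes day 8, plus 2-day gap → day 10). The latest of these is day 18, so internal playtest runs day 18 to 18 + 4 = day 22.
Balance pass cannot start until internal playtest (finishes day 22, plus 1-day gap → day 23); code integration (finishes day 17); asset creation (finishes day 8, plus 1-day gap → day 9). The controlling bound is day 23, so balance pass finishes at 23 + 10 = day 33.
QA pass cannot start until balance pass (finishes day 33, plus 3-day gap → day 36); asset creation (finishes day 8). The controlling bound is day 36, so QA pass finishes at 36 + 4 = day 40.
All tasks are finished once the last one completes. Finish times: Asset creation at 8, Code integration at 17, Internal playtest at 22, Balance pass at 33, QA pass at 40. The latest is day 40.

40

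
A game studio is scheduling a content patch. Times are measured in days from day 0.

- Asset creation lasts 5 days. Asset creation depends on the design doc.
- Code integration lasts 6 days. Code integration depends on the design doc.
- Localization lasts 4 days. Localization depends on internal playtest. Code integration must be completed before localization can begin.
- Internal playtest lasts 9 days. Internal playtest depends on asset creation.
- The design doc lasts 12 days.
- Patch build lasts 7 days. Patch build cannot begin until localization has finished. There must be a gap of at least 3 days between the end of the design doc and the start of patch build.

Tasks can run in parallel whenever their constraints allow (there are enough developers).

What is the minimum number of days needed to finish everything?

The design doc can start immediately at day 0; it finishes at day 12.
Code integration cannot begin until the design doc (finishes day 12). It runs from day 12 to 12 + 6 = day 18.
After the design doc (finishes day 12), asset creation can start at day 12 and finishes at day 17.
Internal playtest waits on asset creation (finishes day 17), so it starts at day 17 and finishes at 17 + 9 = day 26.
Localization needs all of internal playtest (finishes day 26); code integration (finishes day 18). That puts its earliest start at day 26; it finishes at 26 + 4 = day 30.
Patch build has to wait for localization (finishes day 30); the design doc (finishes day 12, plus 3-day gap → day 15). The latest of these is day 30, so patch build runs day 30 to 30 + 7 = day 37.
All tasks are finished once the last one completes. Finish times: The design doc at 12, Asset creation at 17, Code integration at 18, Internal playtest at 26, Localization at 30, Patch build at 37. The latest is day 37.

37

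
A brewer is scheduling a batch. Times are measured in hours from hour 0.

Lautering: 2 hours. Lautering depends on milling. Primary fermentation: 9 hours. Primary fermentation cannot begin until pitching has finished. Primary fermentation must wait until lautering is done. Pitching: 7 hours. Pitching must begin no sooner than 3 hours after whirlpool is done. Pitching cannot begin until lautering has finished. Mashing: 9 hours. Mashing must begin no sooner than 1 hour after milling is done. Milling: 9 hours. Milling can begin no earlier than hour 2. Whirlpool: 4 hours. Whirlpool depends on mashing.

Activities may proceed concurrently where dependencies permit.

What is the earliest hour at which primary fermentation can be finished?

44

Milling waits on its own release at hour 2, so it starts at hour 2 and finishes at 2 + 9 = hour 11.
After milling (finishes hour 11), lautering can start at hour 11 and finishes at hour 13.
Mashing waits on milling (finishes hour 11, plus 1-hour gap → hour 12), so it starts at hour 12 and finishes at 12 + 9 = hour 21.
After mashing (finishes hour 21), whirlpool can start at hour 21 and finishes at hour 25.
Pitching has to wait for whirlpool (finishes hour 25, plus 3-hour gap → hour 28); lautering (finishes hour 13). The latest of these is hour 28, so pitching runs hour 28 to 28 + 7 = hour 35.
For primary fermentation: pitching (finishes hour 35); lautering (finishes hour 13). Taking the maximum gives a start of hour 35, and it finishes at 35 + 9 = hour 44.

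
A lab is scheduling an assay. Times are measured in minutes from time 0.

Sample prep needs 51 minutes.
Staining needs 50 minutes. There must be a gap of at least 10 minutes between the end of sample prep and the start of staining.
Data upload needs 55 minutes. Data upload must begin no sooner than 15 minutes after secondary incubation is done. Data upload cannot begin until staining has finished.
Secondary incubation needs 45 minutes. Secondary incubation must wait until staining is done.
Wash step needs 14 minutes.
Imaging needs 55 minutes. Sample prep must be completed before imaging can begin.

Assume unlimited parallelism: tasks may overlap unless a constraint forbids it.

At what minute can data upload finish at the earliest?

226

Sample prep can start immediately at minute 0; it finishes at minute 51.
After sample prep (finishes minute 51, plus 10-minute gap → minute 61), staining can start at minute 61 and finishes at minute 111.
Secondary incubation cannot begin until staining (finishes minute 111). It runs from minute 111 to 111 + 45 = minute 156.
Data upload needs all of secondary incubation (finishes minute 156, plus 15-minute gap → minute 171); staining (finishes minute 111). That puts its earliest start at minute 171; it finishes at 171 + 55 = minute 226.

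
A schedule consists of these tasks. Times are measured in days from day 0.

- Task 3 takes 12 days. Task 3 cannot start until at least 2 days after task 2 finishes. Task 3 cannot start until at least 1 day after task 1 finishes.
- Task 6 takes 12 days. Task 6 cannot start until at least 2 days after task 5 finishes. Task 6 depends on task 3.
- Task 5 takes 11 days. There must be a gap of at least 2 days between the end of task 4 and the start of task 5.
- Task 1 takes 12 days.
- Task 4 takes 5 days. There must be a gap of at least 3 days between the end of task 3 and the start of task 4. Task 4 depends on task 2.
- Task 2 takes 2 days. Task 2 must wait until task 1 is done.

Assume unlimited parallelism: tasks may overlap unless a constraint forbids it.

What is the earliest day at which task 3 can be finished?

Task 1 has no prerequisites, so it starts at day 0 and finishes at day 12.
After task 1 (finishes day 12), task 2 can start at day 12 and finishes at day 14.
Task 3 cannot start until task 2 (finishes day 14, plus 2-day gap → day 16); task 1 (finishes day 12, plus 1-day gap → day 13). The controlling bound is day 16, so task 3 finishes at 16 + 12 = day 28.

28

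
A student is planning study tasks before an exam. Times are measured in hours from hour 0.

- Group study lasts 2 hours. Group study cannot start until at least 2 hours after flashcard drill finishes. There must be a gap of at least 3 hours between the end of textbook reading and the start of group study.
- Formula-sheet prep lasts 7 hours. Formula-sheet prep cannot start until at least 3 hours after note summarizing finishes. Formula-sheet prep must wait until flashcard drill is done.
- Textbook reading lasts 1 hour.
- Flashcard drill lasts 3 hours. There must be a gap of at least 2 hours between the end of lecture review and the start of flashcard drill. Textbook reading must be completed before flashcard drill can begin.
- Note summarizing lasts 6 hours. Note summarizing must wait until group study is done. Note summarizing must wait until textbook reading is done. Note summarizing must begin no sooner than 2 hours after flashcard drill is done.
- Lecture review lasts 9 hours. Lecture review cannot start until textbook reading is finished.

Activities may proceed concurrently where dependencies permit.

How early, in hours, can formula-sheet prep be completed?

Nothing blocks textbook reading, so it runs from hour 0 to hour 1.
Lecture review waits on textbook reading (finishes hour 1), so it starts at hour 1 and finishes at 1 + 9 = hour 10.
Flashcard drill cannot start until lecture review (finishes hour 10, plus 2-hour gap → hour 12); textbook reading (finishes hour 1). The controlling bound is hour 12, so flashcard drill finishes at 12 + 3 = hour 15.
Group study has to wait for flashcard drill (finishes hour 15, plus 2-hour gap → hour 17); textbook reading (finishes hour 1, plus 3-hour gap → hour 4). The latest of these is hour 17, so group study runs hour 17 to 17 + 2 = hour 19.
Note summarizing has to wait for group study (finishes hour 19); textbook reading (finishes hour 1); flashcard drill (finishes hour 15, plus 2-hour gap → hour 17). The latest of these is hour 19, so note summarizing runs hour 19 to 19 + 6 = hour 25.
Formula-sheet prep cannot start until note summarizing (finishes hour 25, plus 3-hour gap → hour 28); flashcard drill (finishes hour 15). The controlling bound is hour 28, so formula-sheet prep finishes at 28 + 7 = hour 35.

35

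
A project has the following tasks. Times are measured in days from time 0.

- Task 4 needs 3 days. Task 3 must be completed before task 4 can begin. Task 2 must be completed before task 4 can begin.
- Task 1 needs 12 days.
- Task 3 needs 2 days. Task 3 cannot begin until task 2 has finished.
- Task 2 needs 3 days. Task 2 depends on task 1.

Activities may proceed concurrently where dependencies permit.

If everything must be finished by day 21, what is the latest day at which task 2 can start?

13

Nothing follows task 4; the deadline of day 21 is its only limit. It must start by 21 − 3 = day 18.
Task 3 must finish before task 4 (must start by day 18). With a 2-day duration, task 3 must start by 18 − 2 = day 16.
Task 2 feeds task 3 (must start by day 16); task 4 (must start by day 18). Taking the minimum, task 2 must finish by day 16 and start by 16 − 3 = day 13.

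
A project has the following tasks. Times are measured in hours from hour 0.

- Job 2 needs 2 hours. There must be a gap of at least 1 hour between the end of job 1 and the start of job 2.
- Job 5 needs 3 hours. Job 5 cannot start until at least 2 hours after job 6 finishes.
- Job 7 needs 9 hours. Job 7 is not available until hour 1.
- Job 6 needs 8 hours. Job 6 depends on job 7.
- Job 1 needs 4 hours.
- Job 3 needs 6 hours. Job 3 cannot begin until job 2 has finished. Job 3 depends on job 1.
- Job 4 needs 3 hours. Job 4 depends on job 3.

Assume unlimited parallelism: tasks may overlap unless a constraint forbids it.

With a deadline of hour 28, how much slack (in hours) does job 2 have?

Job 1 can start immediately at hour 0; it finishes at hour 4.
After job 1 (finishes hour 4, plus 1-hour gap → hour 5), job 2 can start at hour 5 and finishes at hour 7.

Working backward from the deadline:
Nothing follows job 4; the deadline of hour 28 is its only limit. It must start by 28 − 3 = hour 25.
Job 3 has to be done before job 4 (must start by hour 25). That means finishing by hour 25, i.e. starting by 25 − 6 = hour 19.
Since job 3 (must start by hour 19) depends on it, job 2 must finish by hour 19. Backing off its 2-hour duration gives a latest start of hour 17.
So job 2 can start as early as hour 5 and as late as hour 17, giving 17 − 5 = 12 hours of slack.

12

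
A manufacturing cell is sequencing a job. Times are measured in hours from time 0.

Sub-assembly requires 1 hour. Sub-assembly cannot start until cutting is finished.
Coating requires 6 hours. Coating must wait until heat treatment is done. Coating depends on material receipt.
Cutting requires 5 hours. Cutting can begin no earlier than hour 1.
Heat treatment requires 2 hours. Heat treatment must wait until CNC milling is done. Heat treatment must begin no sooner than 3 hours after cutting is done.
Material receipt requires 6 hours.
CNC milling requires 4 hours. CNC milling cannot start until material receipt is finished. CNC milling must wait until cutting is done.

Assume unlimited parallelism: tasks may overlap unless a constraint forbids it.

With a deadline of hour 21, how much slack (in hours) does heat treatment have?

After its own release at hour 1, cutting can start at hour 1 and finishes at hour 6.
Nothing blocks material receipt, so it runs from hour 0 to hour 6.
CNC milling has to wait for material receipt (finishes hour 6); cutting (finishes hour 6). The latest of these is hour 6, so CNC milling runs hour 6 to 6 + 4 = hour 10.
Heat treatment needs all of CNC milling (finishes hour 10); cutting (finishes hour 6, plus 3-hour gap → hour 9). That puts its earliest start at hour 10; it finishes at 10 + 2 = hour 12.

Working backward from the deadline:
Coating must finish by hour 21; it takes 6 hours, so it must start by 21 − 6 = hour 15.
Heat treatment must finish before coating (must start by hour 15). With a 2-hour duration, heat treatment must start by 15 − 2 = hour 13.
So heat treatment can start as early as hour 10 and as late as hour 13, giving 13 − 10 = 3 hours of slack.

3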